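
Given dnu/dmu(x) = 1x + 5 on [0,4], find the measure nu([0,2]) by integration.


nu(A) = integral_A (dnu/dmu) dmu = integral_0^2 (1x + 5) dx
Step 1: Antiderivative F(x) = (1/2)x^2 + 5x
Step 2: F(2) = (1/2)*2^2 + 5*2 = 2 + 10 = 12
Step 3: F(0) = (1/2)*0^2 + 5*0 = 0.0 + 0 = 0.0
Step 4: nu([0,2]) = F(2) - F(0) = 12 - 0.0 = 12


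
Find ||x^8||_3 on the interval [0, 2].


Step 1: ||f||_3 = (integral_0^2 |x^8|^3 dx)^(1/3)
     = (integral_0^2 x^24 dx)^(1/3)
Step 2: integral_0^2 x^24 dx = [x^25/(25)] from 0 to 2 = 2^25/25
     = 33554432/25 = 1.342177e+06
Step 3: ||f||_3 = (1.342177e+06)^(1/3) = 110.307056


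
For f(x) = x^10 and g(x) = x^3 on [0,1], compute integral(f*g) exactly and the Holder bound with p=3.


Step 1: Exact integral of f*g = integral(x^13, 0, 1) = 1/14
     = 0.071429
Step 2: Holder bound with p=3, q=1.5:
  ||f||_p = (integral x^30 dx)^(1/3) = (1/31)^(1/3) = 0.318331
  ||g||_q = (integral x^4.5 dx)^(1/1.5) = (1/5.5)^(1/1.5) = 0.320941
Step 3: Holder bound = ||f||_p * ||g||_q = 0.318331 * 0.320941 = 0.102166
Verification: 0.071429 <= 0.102166 (Holder holds)


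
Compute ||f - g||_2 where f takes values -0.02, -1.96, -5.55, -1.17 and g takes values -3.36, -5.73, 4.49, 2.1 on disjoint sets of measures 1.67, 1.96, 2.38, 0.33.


Step 1: Compute differences f_i - g_i:
  -0.02 - -3.36 = 3.34
  -1.96 - -5.73 = 3.77
  -5.55 - 4.49 = -10.04
  -1.17 - 2.1 = -3.27
Step 2: Compute |diff|^2 * measure for each set:
  |3.34|^2 * 1.67 = 11.1556 * 1.67 = 18.629852
  |3.77|^2 * 1.96 = 14.2129 * 1.96 = 27.857284
  |-10.04|^2 * 2.38 = 100.8016 * 2.38 = 239.907808
  |-3.27|^2 * 0.33 = 10.6929 * 0.33 = 3.528657
Step 3: Sum = 289.923601
Step 4: ||f-g||_2 = (289.923601)^(1/2) = 17.027143


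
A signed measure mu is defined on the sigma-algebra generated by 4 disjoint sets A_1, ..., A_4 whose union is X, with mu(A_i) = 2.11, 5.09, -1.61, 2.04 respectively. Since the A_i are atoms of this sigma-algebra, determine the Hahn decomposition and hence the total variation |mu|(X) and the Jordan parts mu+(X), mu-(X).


Step 1: Every measurable set is a union of atoms (the cells / points), so a Hahn decomposition is
  obtained by grouping atoms by sign: P = union of atoms with mu > 0, N = union of the remaining atoms.
  Atoms in P (indices): 1, 2, 4;  atoms in N (indices): 3
  Positive values: 2.11, 5.09, 2.04
  Negative values: -1.61
Step 2: mu+(X) = mu(P) = sum of positive atom values = 9.24
Step 3: mu-(X) = -mu(N) = sum of |negative atom values| = 1.61
Step 4: |mu|(X) = mu+(X) + mu-(X) = 9.24 + 1.61 = 10.85


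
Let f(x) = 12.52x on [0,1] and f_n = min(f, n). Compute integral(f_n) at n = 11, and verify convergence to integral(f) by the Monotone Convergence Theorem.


f(x) = 12.52x on [0,1]; f_n(x) = min(12.52x, n). At n = 11:
Step 1: f(x) reaches 11 at x = 11/12.52 = 0.878594
Step 2: integral(f_11) = integral(12.52x, 0, 0.878594) + integral(11, 0.878594, 1)
       = 12.52*0.878594^2/2 + 11*(1 - 0.878594)
       = 4.832268 + 1.335463
       = 6.167732
Step 3: As n -> infinity, f_n increases to f, so by MCT integral(f_n) -> integral(f) = 12.52/2 = 6.26.
Convergence: integral(f_11) = 6.167732 -> 6.26 as n -> infinity


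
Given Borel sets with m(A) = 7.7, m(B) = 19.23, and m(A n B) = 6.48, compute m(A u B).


By inclusion-exclusion: m(A u B) = m(A) + m(B) - m(A n B)
= 7.7 + 19.23 - 6.48
= 20.45


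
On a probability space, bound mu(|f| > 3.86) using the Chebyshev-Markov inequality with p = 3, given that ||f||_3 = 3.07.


Chebyshev/Markov inequality: mu(|f| > eps) <= (||f||_p / eps)^p
Step 1: ||f||_3 / eps = 3.07 / 3.86 = 0.795337
Step 2: Raise to power p = 3:
  (0.795337)^3 = 0.503099
Step 3: Therefore mu(|f| > 3.86) <= 0.503099


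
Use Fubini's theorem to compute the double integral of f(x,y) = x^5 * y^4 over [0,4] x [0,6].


By Fubini's theorem, the double integral factors as a product of single integrals:
Step 1: integral_0^4 x^5 dx = [x^6/6] from 0 to 4
     = 4^6/6 = 682.666667
Step 2: integral_0^6 y^4 dy = [y^5/5] from 0 to 6
     = 6^5/5 = 1555.2
Step 3: Double integral = 682.666667 * 1555.2 = 1.061683e+06


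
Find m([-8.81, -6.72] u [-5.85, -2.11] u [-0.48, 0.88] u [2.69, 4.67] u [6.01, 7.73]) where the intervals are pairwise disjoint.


For pairwise disjoint intervals, m(union) = sum of lengths.
= (-6.72 - -8.81) + (-2.11 - -5.85) + (0.88 - -0.48) + (4.67 - 2.69) + (7.73 - 6.01)
= 2.09 + 3.74 + 1.36 + 1.98 + 1.72
= 10.89


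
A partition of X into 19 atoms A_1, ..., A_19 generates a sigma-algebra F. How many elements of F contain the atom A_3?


Each element of F is a union of some subset S of the 19 atoms.
The element contains A_3 iff A_3 is in S.
So we count subsets S of {A_1,...,A_19} with A_3 in S: choose freely among the other 18 atoms.
Count = 2^(19-1) = 2^18 = 262144.


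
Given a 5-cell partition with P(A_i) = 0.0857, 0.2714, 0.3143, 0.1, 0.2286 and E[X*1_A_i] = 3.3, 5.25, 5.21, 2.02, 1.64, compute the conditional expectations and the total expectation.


For each cell A_i: E[X|A_i] = E[X*1_A_i] / P(A_i)
Step 1: E[X|A_1] = 3.3 / 0.0857 = 38.506418
Step 2: E[X|A_2] = 5.25 / 0.2714 = 19.344141
Step 3: E[X|A_3] = 5.21 / 0.3143 = 16.576519
Step 4: E[X|A_4] = 2.02 / 0.1 = 20.2
Step 5: E[X|A_5] = 1.64 / 0.2286 = 7.174103
Verification: E[X] = sum E[X*1_A_i] = 3.3 + 5.25 + 5.21 + 2.02 + 1.64 = 17.42


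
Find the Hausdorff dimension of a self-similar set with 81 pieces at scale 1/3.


For a self-similar set with N copies scaled by 1/r:
dim_H = log(N)/log(r) = log(81)/log(3)
= 4.394449/1.098612
= 4


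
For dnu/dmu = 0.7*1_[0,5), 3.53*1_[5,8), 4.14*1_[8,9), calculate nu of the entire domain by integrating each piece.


Integrate each piece of the Radon-Nikodym derivative:
Step 1: integral_0^5 0.7 dx = 0.7*(5-0) = 0.7*5 = 3.5
Step 2: integral_5^8 3.53 dx = 3.53*(8-5) = 3.53*3 = 10.59
Step 3: integral_8^9 4.14 dx = 4.14*(9-8) = 4.14*1 = 4.14
Total: 3.5 + 10.59 + 4.14 = 18.23


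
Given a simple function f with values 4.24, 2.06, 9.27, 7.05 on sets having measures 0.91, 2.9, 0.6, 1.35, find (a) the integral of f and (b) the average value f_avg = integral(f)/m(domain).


Step 1: Integral = sum(value_i * measure_i)
= 4.24*0.91 + 2.06*2.9 + 9.27*0.6 + 7.05*1.35
= 3.8584 + 5.974 + 5.562 + 9.5175
= 24.9119
Step 2: Total measure of domain = 0.91 + 2.9 + 0.6 + 1.35 = 5.76
Step 3: Average value = 24.9119 / 5.76 = 4.324983


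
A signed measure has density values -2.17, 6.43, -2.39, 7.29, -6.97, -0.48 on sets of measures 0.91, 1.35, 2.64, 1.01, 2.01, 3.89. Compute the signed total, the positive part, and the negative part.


Step 1: Compute signed measure on each set:
  Set 1: -2.17 * 0.91 = -1.9747
  Set 2: 6.43 * 1.35 = 8.6805
  Set 3: -2.39 * 2.64 = -6.3096
  Set 4: 7.29 * 1.01 = 7.3629
  Set 5: -6.97 * 2.01 = -14.0097
  Set 6: -0.48 * 3.89 = -1.8672
Step 2: Total signed measure = (-1.9747) + (8.6805) + (-6.3096) + (7.3629) + (-14.0097) + (-1.8672)
     = -8.1178
Step 3: Positive part mu+(X) = sum of positive contributions = 16.0434
Step 4: Negative part mu-(X) = |sum of negative contributions| = 24.1612


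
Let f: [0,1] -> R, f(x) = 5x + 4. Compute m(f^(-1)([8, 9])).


f^(-1)([8, 9]) = {x : 8 <= 5x + 4 <= 9}
Solving: (8 - 4)/5 <= x <= (9 - 4)/5
= [0.8, 1]
Intersecting with [0,1]: [0.8, 1]
Measure = 1 - 0.8 = 0.2


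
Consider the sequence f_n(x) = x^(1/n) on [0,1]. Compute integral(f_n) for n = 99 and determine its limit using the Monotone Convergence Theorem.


At n = 99: f_99(x) = x^(1/99).
Step 1: integral(x^(1/99), 0, 1) = [x^(1/99+1) / (1/99+1)] from 0 to 1
     = 1 / (1/99 + 1) = 1 / ((99+1)/99) = 99/(99+1)
     = 99/100 = 0.99
Step 2: As n -> infinity, f_n(x) = x^(1/n) -> 1 for x in (0,1], and f_n is increasing in n.
By MCT, lim_n integral(f_n) = integral(lim_n f_n) = integral(1, 0, 1) = 1.
Step 3: Verify convergence: 99/100 = 0.99 -> 1


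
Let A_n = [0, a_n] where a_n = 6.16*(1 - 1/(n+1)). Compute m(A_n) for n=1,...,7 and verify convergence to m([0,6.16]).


By continuity of measure from below: if A_n increases to A, then m(A_n) -> m(A).
Here A = [0, 6.16], so m(A) = 6.16
Step 1: a_1 = 6.16*(1 - 1/2) = 3.08, m(A_1) = 3.08
Step 2: a_2 = 6.16*(1 - 1/3) = 4.1067, m(A_2) = 4.1067
Step 3: a_3 = 6.16*(1 - 1/4) = 4.62, m(A_3) = 4.62
Step 4: a_4 = 6.16*(1 - 1/5) = 4.928, m(A_4) = 4.928
Step 5: a_5 = 6.16*(1 - 1/6) = 5.1333, m(A_5) = 5.1333
Step 6: a_6 = 6.16*(1 - 1/7) = 5.28, m(A_6) = 5.28
Step 7: a_7 = 6.16*(1 - 1/8) = 5.39, m(A_7) = 5.39
Limit: m(A_n) -> m([0,6.16]) = 6.16


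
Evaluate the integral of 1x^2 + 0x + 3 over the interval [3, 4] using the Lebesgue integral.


The Lebesgue integral of a Riemann-integrable function agrees with the Riemann integral.
Antiderivative F(x) = (1/3)x^3 + (0/2)x^2 + 3x
F(4) = (1/3)*4^3 + (0/2)*4^2 + 3*4
     = (1/3)*64 + (0/2)*16 + 3*4
     = 21.333333 + 0.0 + 12
     = 33.333333
F(3) = 18
Integral = F(4) - F(3) = 33.333333 - 18 = 15.333333


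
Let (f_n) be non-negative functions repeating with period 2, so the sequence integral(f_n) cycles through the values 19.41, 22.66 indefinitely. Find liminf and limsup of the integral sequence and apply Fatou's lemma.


The sequence (integral(f_n)) is periodic with period 2, repeating the values 19.41, 22.66 indefinitely.
Step 1: For a periodic sequence, every tail (a_m, a_(m+1), ...) contains all 2 period values infinitely often.
Step 2: Hence inf of every tail = min of the period values = min(19.41, 22.66) = 19.41.
        liminf_n integral(f_n) = sup over m of (inf of tail from m) = 19.41.
Step 3: Similarly sup of every tail = max of the period values = 22.66.
        limsup_n integral(f_n) = 22.66.
Step 4: Fatou's lemma: integral(liminf_n f_n) <= liminf_n integral(f_n) = 19.41.
        So the integral of the pointwise liminf is at most 19.41.


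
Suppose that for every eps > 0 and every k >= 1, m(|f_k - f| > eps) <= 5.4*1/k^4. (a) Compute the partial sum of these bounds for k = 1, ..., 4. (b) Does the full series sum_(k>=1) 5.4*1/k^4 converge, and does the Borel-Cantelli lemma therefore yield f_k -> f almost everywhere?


Step 1: List the terms 5.4*1/k^4 for k = 1 to 4:
  k=1: 5.4
  k=2: 0.3375
  k=3: 0.066667
  k=4: 0.021094
Step 2: Partial sum = 5.4 + 0.3375 + 0.066667 + 0.021094
     = 5.82526
Step 3: The full series sum_(k>=1) 5.4*1/k^4 converges (p-series with p = 4 > 1; a constant multiple of a convergent series converges).
Step 4: Fix eps > 0. Since sum_k m(|f_k - f| > eps) < infinity, the Borel-Cantelli lemma gives
        m(limsup_k {|f_k - f| > eps}) = 0, i.e. for a.e. x, |f_k(x) - f(x)| <= eps for all large k.
        Applying this with eps = 1/j for j = 1, 2, ... and intersecting the countably many full-measure sets,
        for a.e. x we get limsup_k |f_k(x) - f(x)| <= 1/j for every j, hence f_k -> f almost everywhere.
Conclusion: series converges; Borel-Cantelli yields f_k -> f a.e.


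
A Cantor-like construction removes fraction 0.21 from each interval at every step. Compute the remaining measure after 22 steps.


Step 1: At each step, fraction remaining = 1 - 0.21 = 0.79
Step 2: After 22 steps, measure = (0.79)^22
Result = 0.005595


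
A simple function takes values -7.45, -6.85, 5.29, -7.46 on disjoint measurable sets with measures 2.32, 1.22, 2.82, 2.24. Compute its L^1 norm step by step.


Step 1: Compute |f_i|^1 for each value:
  |-7.45|^1 = 7.45
  |-6.85|^1 = 6.85
  |5.29|^1 = 5.29
  |-7.46|^1 = 7.46
Step 2: Multiply by measures and sum:
  7.45 * 2.32 = 17.284
  6.85 * 1.22 = 8.357
  5.29 * 2.82 = 14.9178
  7.46 * 2.24 = 16.7104
Sum = 17.284 + 8.357 + 14.9178 + 16.7104 = 57.2692
Step 3: Take the p-th root:
||f||_1 = (57.2692)^(1/1) = 57.2692


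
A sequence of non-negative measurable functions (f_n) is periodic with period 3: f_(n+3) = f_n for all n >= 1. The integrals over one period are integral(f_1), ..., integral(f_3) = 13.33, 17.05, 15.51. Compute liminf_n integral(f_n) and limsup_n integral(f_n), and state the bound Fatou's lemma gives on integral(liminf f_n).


The sequence (integral(f_n)) is periodic with period 3, repeating the values 13.33, 17.05, 15.51 indefinitely.
Step 1: For a periodic sequence, every tail (a_m, a_(m+1), ...) contains all 3 period values infinitely often.
Step 2: Hence inf of every tail = min of the period values = min(13.33, 17.05, 15.51) = 13.33.
        liminf_n integral(f_n) = sup over m of (inf of tail from m) = 13.33.
Step 3: Similarly sup of every tail = max of the period values = 17.05.
        limsup_n integral(f_n) = 17.05.
Step 4: Fatou's lemma: integral(liminf_n f_n) <= liminf_n integral(f_n) = 13.33.
        So the integral of the pointwise liminf is at most 13.33.


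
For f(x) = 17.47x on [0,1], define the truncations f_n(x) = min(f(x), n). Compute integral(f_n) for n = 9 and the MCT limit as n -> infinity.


f(x) = 17.47x on [0,1]; f_n(x) = min(17.47x, n). At n = 9:
Step 1: f(x) reaches 9 at x = 9/17.47 = 0.515169
Step 2: integral(f_9) = integral(17.47x, 0, 0.515169) + integral(9, 0.515169, 1)
       = 17.47*0.515169^2/2 + 9*(1 - 0.515169)
       = 2.31826 + 4.36348
       = 6.68174
Step 3: As n -> infinity, f_n increases to f, so by MCT integral(f_n) -> integral(f) = 17.47/2 = 8.735.
Convergence: integral(f_9) = 6.68174 -> 8.735 as n -> infinity


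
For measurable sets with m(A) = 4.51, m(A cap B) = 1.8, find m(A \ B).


m(A \ B) = m(A) - m(A n B)
= 4.51 - 1.8
= 2.71


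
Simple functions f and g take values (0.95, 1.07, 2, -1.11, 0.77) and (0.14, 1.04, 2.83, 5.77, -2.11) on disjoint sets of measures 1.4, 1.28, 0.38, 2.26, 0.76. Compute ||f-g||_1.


Step 1: Compute differences f_i - g_i:
  0.95 - 0.14 = 0.81
  1.07 - 1.04 = 0.03
  2 - 2.83 = -0.83
  -1.11 - 5.77 = -6.88
  0.77 - -2.11 = 2.88
Step 2: Compute |diff|^1 * measure for each set:
  |0.81|^1 * 1.4 = 0.81 * 1.4 = 1.134
  |0.03|^1 * 1.28 = 0.03 * 1.28 = 0.0384
  |-0.83|^1 * 0.38 = 0.83 * 0.38 = 0.3154
  |-6.88|^1 * 2.26 = 6.88 * 2.26 = 15.5488
  |2.88|^1 * 0.76 = 2.88 * 0.76 = 2.1888
Step 3: Sum = 19.2254
Step 4: ||f-g||_1 = (19.2254)^(1/1) = 19.2254


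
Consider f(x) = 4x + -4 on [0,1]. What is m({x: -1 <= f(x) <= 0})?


f^(-1)([-1, 0]) = {x : -1 <= 4x + -4 <= 0}
Solving: (-1 - -4)/4 <= x <= (0 - -4)/4
= [0.75, 1]
Intersecting with [0,1]: [0.75, 1]
Measure = 1 - 0.75 = 0.25


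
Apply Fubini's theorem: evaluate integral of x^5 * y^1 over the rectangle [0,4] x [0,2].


By Fubini's theorem, the double integral factors as a product of single integrals:
Step 1: integral_0^4 x^5 dx = [x^6/6] from 0 to 4
     = 4^6/6 = 682.666667
Step 2: integral_0^2 y^1 dy = [y^2/2] from 0 to 2
     = 2^2/2 = 2
Step 3: Double integral = 682.666667 * 2 = 1365.333333


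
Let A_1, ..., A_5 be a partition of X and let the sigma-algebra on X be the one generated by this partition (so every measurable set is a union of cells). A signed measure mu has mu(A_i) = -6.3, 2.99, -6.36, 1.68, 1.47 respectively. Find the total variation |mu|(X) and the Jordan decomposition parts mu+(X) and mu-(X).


Step 1: Every measurable set is a union of atoms (the cells / points), so a Hahn decomposition is
  obtained by grouping atoms by sign: P = union of atoms with mu > 0, N = union of the remaining atoms.
  Atoms in P (indices): 2, 4, 5;  atoms in N (indices): 1, 3
  Positive values: 2.99, 1.68, 1.47
  Negative values: -6.3, -6.36
Step 2: mu+(X) = mu(P) = sum of positive atom values = 6.14
Step 3: mu-(X) = -mu(N) = sum of |negative atom values| = 12.66
Step 4: |mu|(X) = mu+(X) + mu-(X) = 6.14 + 12.66 = 18.8


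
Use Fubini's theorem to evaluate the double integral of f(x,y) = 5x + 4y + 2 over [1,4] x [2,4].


By Fubini, integrate in x first, then y.
Step 1: Fix y, integrate over x in [1,4]:
  integral(5x + 4y + 2, x=1..4)
  = 5*(4^2 - 1^2)/2 + (4y + 2)*(4 - 1)
  = 37.5 + (4y + 2)*3
  = 37.5 + 12y + 6
  = 43.5 + 12y
Step 2: Integrate over y in [2,4]:
  integral(43.5 + 12y, y=2..4)
  = 43.5*2 + 12*(4^2 - 2^2)/2
  = 87 + 72
  = 159


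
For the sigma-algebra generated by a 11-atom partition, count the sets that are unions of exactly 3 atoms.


Each element of F is a union of some subset of the 11 atoms.
Elements that are unions of exactly 3 atoms correspond to 3-element subsets of the 11 atoms.
Count = C(11, 3) = 11! / (3! * 8!) = 165.


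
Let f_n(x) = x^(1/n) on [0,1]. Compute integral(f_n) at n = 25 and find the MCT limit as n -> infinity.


At n = 25: f_25(x) = x^(1/25).
Step 1: integral(x^(1/25), 0, 1) = [x^(1/25+1) / (1/25+1)] from 0 to 1
     = 1 / (1/25 + 1) = 1 / ((25+1)/25) = 25/(25+1)
     = 25/26 = 0.961538
Step 2: As n -> infinity, f_n(x) = x^(1/n) -> 1 for x in (0,1], and f_n is increasing in n.
By MCT, lim_n integral(f_n) = integral(lim_n f_n) = integral(1, 0, 1) = 1.
Step 3: Verify convergence: 25/26 = 0.961538 -> 1


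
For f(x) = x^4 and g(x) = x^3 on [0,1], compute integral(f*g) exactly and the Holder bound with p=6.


Step 1: Exact integral of f*g = integral(x^7, 0, 1) = 1/8
     = 0.125
Step 2: Holder bound with p=6, q=1.2:
  ||f||_p = (integral x^24 dx)^(1/6) = (1/25)^(1/6) = 0.584804
  ||g||_q = (integral x^3.6 dx)^(1/1.2) = (1/4.6)^(1/1.2) = 0.280351
Step 3: Holder bound = ||f||_p * ||g||_q = 0.584804 * 0.280351 = 0.16395
Verification: 0.125 <= 0.16395 (Holder holds)


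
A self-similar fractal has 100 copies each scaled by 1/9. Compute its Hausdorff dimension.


For a self-similar set with N copies scaled by 1/r:
dim_H = log(N)/log(r) = log(100)/log(9)
= 4.60517/2.197225
= 2.095903


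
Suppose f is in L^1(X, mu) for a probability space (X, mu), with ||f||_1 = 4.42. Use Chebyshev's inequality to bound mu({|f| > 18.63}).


Chebyshev/Markov inequality: mu(|f| > eps) <= (||f||_p / eps)^p
Step 1: ||f||_1 / eps = 4.42 / 18.63 = 0.237252
Step 2: Raise to power p = 1:
  (0.237252)^1 = 0.237252
Step 3: Therefore mu(|f| > 18.63) <= 0.237252


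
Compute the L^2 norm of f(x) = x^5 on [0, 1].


Step 1: ||f||_2 = (integral_0^1 |x^5|^2 dx)^(1/2)
     = (integral_0^1 x^10 dx)^(1/2)
Step 2: integral_0^1 x^10 dx = [x^11/(11)] from 0 to 1 = 1^11/11
     = 1/11 = 0.090909
Step 3: ||f||_2 = (0.090909)^(1/2) = 0.301511


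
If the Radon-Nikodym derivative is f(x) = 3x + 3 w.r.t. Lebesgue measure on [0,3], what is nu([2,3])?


nu(A) = integral_A (dnu/dmu) dmu = integral_2^3 (3x + 3) dx
Step 1: Antiderivative F(x) = (3/2)x^2 + 3x
Step 2: F(3) = (3/2)*3^2 + 3*3 = 13.5 + 9 = 22.5
Step 3: F(2) = (3/2)*2^2 + 3*2 = 6 + 6 = 12
Step 4: nu([2,3]) = F(3) - F(2) = 22.5 - 12 = 10.5


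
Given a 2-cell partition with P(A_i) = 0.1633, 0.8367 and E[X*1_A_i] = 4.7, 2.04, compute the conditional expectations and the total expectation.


For each cell A_i: E[X|A_i] = E[X*1_A_i] / P(A_i)
Step 1: E[X|A_1] = 4.7 / 0.1633 = 28.781384
Step 2: E[X|A_2] = 2.04 / 0.8367 = 2.43815
Verification: E[X] = sum E[X*1_A_i] = 4.7 + 2.04 = 6.74


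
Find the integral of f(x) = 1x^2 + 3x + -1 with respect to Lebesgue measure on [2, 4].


The Lebesgue integral of a Riemann-integrable function agrees with the Riemann integral.
Antiderivative F(x) = (1/3)x^3 + (3/2)x^2 + -1x
F(4) = (1/3)*4^3 + (3/2)*4^2 + -1*4
     = (1/3)*64 + (3/2)*16 + -1*4
     = 21.333333 + 24 + -4
     = 41.333333
F(2) = 6.666667
Integral = F(4) - F(2) = 41.333333 - 6.666667 = 34.666667


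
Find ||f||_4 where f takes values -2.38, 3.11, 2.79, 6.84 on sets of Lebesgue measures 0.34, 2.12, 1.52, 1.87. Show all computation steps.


Step 1: Compute |f_i|^4 for each value:
  |-2.38|^4 = 32.085427
  |3.11|^4 = 93.549518
  |2.79|^4 = 60.592213
  |6.84|^4 = 2188.892367
Step 2: Multiply by measures and sum:
  32.085427 * 0.34 = 10.909045
  93.549518 * 2.12 = 198.324979
  60.592213 * 1.52 = 92.100163
  2188.892367 * 1.87 = 4093.228727
Sum = 10.909045 + 198.324979 + 92.100163 + 4093.228727 = 4394.562915
Step 3: Take the p-th root:
||f||_4 = (4394.562915)^(1/4) = 8.141959


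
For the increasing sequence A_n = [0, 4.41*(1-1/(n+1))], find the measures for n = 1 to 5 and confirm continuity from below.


By continuity of measure from below: if A_n increases to A, then m(A_n) -> m(A).
Here A = [0, 4.41], so m(A) = 4.41
Step 1: a_1 = 4.41*(1 - 1/2) = 2.205, m(A_1) = 2.205
Step 2: a_2 = 4.41*(1 - 1/3) = 2.94, m(A_2) = 2.94
Step 3: a_3 = 4.41*(1 - 1/4) = 3.3075, m(A_3) = 3.3075
Step 4: a_4 = 4.41*(1 - 1/5) = 3.528, m(A_4) = 3.528
Step 5: a_5 = 4.41*(1 - 1/6) = 3.675, m(A_5) = 3.675
Limit: m(A_n) -> m([0,4.41]) = 4.41


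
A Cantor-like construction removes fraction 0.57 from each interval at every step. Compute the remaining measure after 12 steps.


Step 1: At each step, fraction remaining = 1 - 0.57 = 0.43
Step 2: After 12 steps, measure = (0.43)^12
Result = 3.995963e-05


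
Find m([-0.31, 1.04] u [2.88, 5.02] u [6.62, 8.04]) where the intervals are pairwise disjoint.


For pairwise disjoint intervals, m(union) = sum of lengths.
= (1.04 - -0.31) + (5.02 - 2.88) + (8.04 - 6.62)
= 1.35 + 2.14 + 1.42
= 4.91


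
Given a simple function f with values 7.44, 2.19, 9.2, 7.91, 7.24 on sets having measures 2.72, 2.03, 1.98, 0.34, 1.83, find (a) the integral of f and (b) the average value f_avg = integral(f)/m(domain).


Step 1: Integral = sum(value_i * measure_i)
= 7.44*2.72 + 2.19*2.03 + 9.2*1.98 + 7.91*0.34 + 7.24*1.83
= 20.2368 + 4.4457 + 18.216 + 2.6894 + 13.2492
= 58.8371
Step 2: Total measure of domain = 2.72 + 2.03 + 1.98 + 0.34 + 1.83 = 8.9
Step 3: Average value = 58.8371 / 8.9 = 6.61091


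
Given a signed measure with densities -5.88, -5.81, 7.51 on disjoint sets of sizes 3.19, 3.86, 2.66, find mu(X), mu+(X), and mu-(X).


Step 1: Compute signed measure on each set:
  Set 1: -5.88 * 3.19 = -18.7572
  Set 2: -5.81 * 3.86 = -22.4266
  Set 3: 7.51 * 2.66 = 19.9766
Step 2: Total signed measure = (-18.7572) + (-22.4266) + (19.9766)
     = -21.2072
Step 3: Positive part mu+(X) = sum of positive contributions = 19.9766
Step 4: Negative part mu-(X) = |sum of negative contributions| = 41.1838


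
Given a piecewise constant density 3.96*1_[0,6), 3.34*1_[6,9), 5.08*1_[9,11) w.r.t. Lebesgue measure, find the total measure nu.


Integrate each piece of the Radon-Nikodym derivative:
Step 1: integral_0^6 3.96 dx = 3.96*(6-0) = 3.96*6 = 23.76
Step 2: integral_6^9 3.34 dx = 3.34*(9-6) = 3.34*3 = 10.02
Step 3: integral_9^11 5.08 dx = 5.08*(11-9) = 5.08*2 = 10.16
Total: 23.76 + 10.02 + 10.16 = 43.94


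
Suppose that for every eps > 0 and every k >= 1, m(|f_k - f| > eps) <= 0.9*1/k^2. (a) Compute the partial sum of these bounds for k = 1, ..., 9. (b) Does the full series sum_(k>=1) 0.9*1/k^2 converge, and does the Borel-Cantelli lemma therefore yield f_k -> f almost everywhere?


Step 1: List the terms 0.9*1/k^2 for k = 1 to 9:
  k=1: 0.9
  k=2: 0.225
  k=3: 0.1
  k=4: 0.05625
  k=5: 0.036
  k=6: 0.025
  k=7: 0.018367
  k=8: 0.014063
  k=9: 0.011111
Step 2: Partial sum = 0.9 + 0.225 + 0.1 + 0.05625 + 0.036 + 0.025 + 0.018367 + 0.014063 + 0.011111
     = 1.385791
Step 3: The full series sum_(k>=1) 0.9*1/k^2 converges (p-series with p = 2 > 1; a constant multiple of a convergent series converges).
Step 4: Fix eps > 0. Since sum_k m(|f_k - f| > eps) < infinity, the Borel-Cantelli lemma gives
        m(limsup_k {|f_k - f| > eps}) = 0, i.e. for a.e. x, |f_k(x) - f(x)| <= eps for all large k.
        Applying this with eps = 1/j for j = 1, 2, ... and intersecting the countably many full-measure sets,
        for a.e. x we get limsup_k |f_k(x) - f(x)| <= 1/j for every j, hence f_k -> f almost everywhere.
Conclusion: series converges; Borel-Cantelli yields f_k -> f a.e.


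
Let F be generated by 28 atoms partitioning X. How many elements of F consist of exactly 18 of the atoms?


Each element of F is a union of some subset of the 28 atoms.
Elements that are unions of exactly 18 atoms correspond to 18-element subsets of the 28 atoms.
Count = C(28, 18) = 28! / (18! * 10!) = 13123110.


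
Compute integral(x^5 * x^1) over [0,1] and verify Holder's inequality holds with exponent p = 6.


Step 1: Exact integral of f*g = integral(x^6, 0, 1) = 1/7
     = 0.142857
Step 2: Holder bound with p=6, q=1.2:
  ||f||_p = (integral x^30 dx)^(1/6) = (1/31)^(1/6) = 0.564209
  ||g||_q = (integral x^1.2 dx)^(1/1.2) = (1/2.2)^(1/1.2) = 0.518379
Step 3: Holder bound = ||f||_p * ||g||_q = 0.564209 * 0.518379 = 0.292474
Verification: 0.142857 <= 0.292474 (Holder holds)


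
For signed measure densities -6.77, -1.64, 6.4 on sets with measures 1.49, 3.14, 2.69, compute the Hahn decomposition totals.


Step 1: Compute signed measure on each set:
  Set 1: -6.77 * 1.49 = -10.0873
  Set 2: -1.64 * 3.14 = -5.1496
  Set 3: 6.4 * 2.69 = 17.216
Step 2: Total signed measure = (-10.0873) + (-5.1496) + (17.216)
     = 1.9791
Step 3: Positive part mu+(X) = sum of positive contributions = 17.216
Step 4: Negative part mu-(X) = |sum of negative contributions| = 15.2369


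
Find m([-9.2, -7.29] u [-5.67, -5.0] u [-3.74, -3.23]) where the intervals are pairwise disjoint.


For pairwise disjoint intervals, m(union) = sum of lengths.
= (-7.29 - -9.2) + (-5.0 - -5.67) + (-3.23 - -3.74)
= 1.91 + 0.67 + 0.51
= 3.09


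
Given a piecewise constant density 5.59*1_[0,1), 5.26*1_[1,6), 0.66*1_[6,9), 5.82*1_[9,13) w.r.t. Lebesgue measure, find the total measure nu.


Integrate each piece of the Radon-Nikodym derivative:
Step 1: integral_0^1 5.59 dx = 5.59*(1-0) = 5.59*1 = 5.59
Step 2: integral_1^6 5.26 dx = 5.26*(6-1) = 5.26*5 = 26.3
Step 3: integral_6^9 0.66 dx = 0.66*(9-6) = 0.66*3 = 1.98
Step 4: integral_9^13 5.82 dx = 5.82*(13-9) = 5.82*4 = 23.28
Total: 5.59 + 26.3 + 1.98 + 23.28 = 57.15


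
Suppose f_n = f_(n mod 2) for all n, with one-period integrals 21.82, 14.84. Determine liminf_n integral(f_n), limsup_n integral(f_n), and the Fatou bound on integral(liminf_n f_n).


The sequence (integral(f_n)) is periodic with period 2, repeating the values 21.82, 14.84 indefinitely.
Step 1: For a periodic sequence, every tail (a_m, a_(m+1), ...) contains all 2 period values infinitely often.
Step 2: Hence inf of every tail = min of the period values = min(21.82, 14.84) = 14.84.
        liminf_n integral(f_n) = sup over m of (inf of tail from m) = 14.84.
Step 3: Similarly sup of every tail = max of the period values = 21.82.
        limsup_n integral(f_n) = 21.82.
Step 4: Fatou's lemma: integral(liminf_n f_n) <= liminf_n integral(f_n) = 14.84.
        So the integral of the pointwise liminf is at most 14.84.


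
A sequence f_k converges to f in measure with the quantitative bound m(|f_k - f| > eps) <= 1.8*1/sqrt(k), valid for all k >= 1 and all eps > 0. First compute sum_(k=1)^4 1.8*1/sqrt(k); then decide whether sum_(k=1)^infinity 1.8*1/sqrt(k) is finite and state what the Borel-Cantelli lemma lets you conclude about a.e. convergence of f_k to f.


Step 1: List the terms 1.8*1/sqrt(k) for k = 1 to 4:
  k=1: 1.8
  k=2: 1.272792
  k=3: 1.03923
  k=4: 0.9
Step 2: Partial sum = 1.8 + 1.272792 + 1.03923 + 0.9
     = 5.012023
Step 3: The full series sum_(k>=1) 1.8*1/sqrt(k) diverges (p-series with p = 1/2 <= 1; a nonzero constant multiple of a divergent series diverges).
Step 4: The (first) Borel-Cantelli lemma requires a summable sequence of measures, so it does not apply here;
        from this bound alone no conclusion about a.e. convergence can be drawn (convergence in measure still
        gives an a.e.-convergent subsequence, but not a.e. convergence of the whole sequence).
Conclusion: series diverges; Borel-Cantelli is inconclusive about a.e. convergence of f_k.


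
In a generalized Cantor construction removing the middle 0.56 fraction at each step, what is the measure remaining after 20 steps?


Step 1: At each step, fraction remaining = 1 - 0.56 = 0.44
Step 2: After 20 steps, measure = (0.44)^20
Result = 7.396964e-08


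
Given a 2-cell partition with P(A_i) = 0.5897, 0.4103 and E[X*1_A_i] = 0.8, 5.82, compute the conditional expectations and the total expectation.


For each cell A_i: E[X|A_i] = E[X*1_A_i] / P(A_i)
Step 1: E[X|A_1] = 0.8 / 0.5897 = 1.356622
Step 2: E[X|A_2] = 5.82 / 0.4103 = 14.184743
Verification: E[X] = sum E[X*1_A_i] = 0.8 + 5.82 = 6.62


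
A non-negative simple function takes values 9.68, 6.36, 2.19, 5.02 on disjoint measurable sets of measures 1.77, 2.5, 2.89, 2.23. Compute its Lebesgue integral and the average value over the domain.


Step 1: Integral = sum(value_i * measure_i)
= 9.68*1.77 + 6.36*2.5 + 2.19*2.89 + 5.02*2.23
= 17.1336 + 15.9 + 6.3291 + 11.1946
= 50.5573
Step 2: Total measure of domain = 1.77 + 2.5 + 2.89 + 2.23 = 9.39
Step 3: Average value = 50.5573 / 9.39 = 5.384164


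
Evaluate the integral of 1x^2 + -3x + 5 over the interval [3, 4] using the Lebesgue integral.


The Lebesgue integral of a Riemann-integrable function agrees with the Riemann integral.
Antiderivative F(x) = (1/3)x^3 + (-3/2)x^2 + 5x
F(4) = (1/3)*4^3 + (-3/2)*4^2 + 5*4
     = (1/3)*64 + (-3/2)*16 + 5*4
     = 21.333333 + -24 + 20
     = 17.333333
F(3) = 10.5
Integral = F(4) - F(3) = 17.333333 - 10.5 = 6.833333


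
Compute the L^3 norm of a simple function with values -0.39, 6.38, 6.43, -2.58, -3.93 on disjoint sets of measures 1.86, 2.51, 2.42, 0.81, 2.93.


Step 1: Compute |f_i|^3 for each value:
  |-0.39|^3 = 0.059319
  |6.38|^3 = 259.694072
  |6.43|^3 = 265.847707
  |-2.58|^3 = 17.173512
  |-3.93|^3 = 60.698457
Step 2: Multiply by measures and sum:
  0.059319 * 1.86 = 0.110333
  259.694072 * 2.51 = 651.832121
  265.847707 * 2.42 = 643.351451
  17.173512 * 0.81 = 13.910545
  60.698457 * 2.93 = 177.846479
Sum = 0.110333 + 651.832121 + 643.351451 + 13.910545 + 177.846479 = 1487.050929
Step 3: Take the p-th root:
||f||_3 = (1487.050929)^(1/3) = 11.414107


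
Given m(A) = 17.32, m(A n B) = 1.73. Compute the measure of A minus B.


m(A \ B) = m(A) - m(A n B)
= 17.32 - 1.73
= 15.59


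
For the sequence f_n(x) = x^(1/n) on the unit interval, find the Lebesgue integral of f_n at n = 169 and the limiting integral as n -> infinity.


At n = 169: f_169(x) = x^(1/169).
Step 1: integral(x^(1/169), 0, 1) = [x^(1/169+1) / (1/169+1)] from 0 to 1
     = 1 / (1/169 + 1) = 1 / ((169+1)/169) = 169/(169+1)
     = 169/170 = 0.994118
Step 2: As n -> infinity, f_n(x) = x^(1/n) -> 1 for x in (0,1], and f_n is increasing in n.
By MCT, lim_n integral(f_n) = integral(lim_n f_n) = integral(1, 0, 1) = 1.
Step 3: Verify convergence: 169/170 = 0.994118 -> 1


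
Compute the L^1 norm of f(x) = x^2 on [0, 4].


Step 1: ||f||_1 = (integral_0^4 |x^2|^1 dx)^(1/1)
     = (integral_0^4 x^2 dx)^(1/1)
Step 2: integral_0^4 x^2 dx = [x^3/(3)] from 0 to 4 = 4^3/3
     = 64/3 = 21.333333
Step 3: ||f||_1 = (21.333333)^(1/1) = 21.333333


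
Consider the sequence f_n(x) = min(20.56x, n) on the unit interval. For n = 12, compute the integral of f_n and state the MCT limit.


f(x) = 20.56x on [0,1]; f_n(x) = min(20.56x, n). At n = 12:
Step 1: f(x) reaches 12 at x = 12/20.56 = 0.583658
Step 2: integral(f_12) = integral(20.56x, 0, 0.583658) + integral(12, 0.583658, 1)
       = 20.56*0.583658^2/2 + 12*(1 - 0.583658)
       = 3.501946 + 4.996109
       = 8.498054
Step 3: As n -> infinity, f_n increases to f, so by MCT integral(f_n) -> integral(f) = 20.56/2 = 10.28.
Convergence: integral(f_12) = 8.498054 -> 10.28 as n -> infinity


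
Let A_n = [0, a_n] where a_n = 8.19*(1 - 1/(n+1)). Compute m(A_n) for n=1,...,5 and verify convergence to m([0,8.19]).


By continuity of measure from below: if A_n increases to A, then m(A_n) -> m(A).
Here A = [0, 8.19], so m(A) = 8.19
Step 1: a_1 = 8.19*(1 - 1/2) = 4.095, m(A_1) = 4.095
Step 2: a_2 = 8.19*(1 - 1/3) = 5.46, m(A_2) = 5.46
Step 3: a_3 = 8.19*(1 - 1/4) = 6.1425, m(A_3) = 6.1425
Step 4: a_4 = 8.19*(1 - 1/5) = 6.552, m(A_4) = 6.552
Step 5: a_5 = 8.19*(1 - 1/6) = 6.825, m(A_5) = 6.825
Limit: m(A_n) -> m([0,8.19]) = 8.19


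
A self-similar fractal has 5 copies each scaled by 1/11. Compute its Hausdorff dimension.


For a self-similar set with N copies scaled by 1/r:
dim_H = log(N)/log(r) = log(5)/log(11)
= 1.609438/2.397895
= 0.671188


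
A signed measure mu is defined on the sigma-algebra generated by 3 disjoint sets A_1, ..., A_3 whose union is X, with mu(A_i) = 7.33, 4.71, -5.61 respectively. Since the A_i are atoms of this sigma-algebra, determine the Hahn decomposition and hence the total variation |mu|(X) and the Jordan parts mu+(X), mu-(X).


Step 1: Every measurable set is a union of atoms (the cells / points), so a Hahn decomposition is
  obtained by grouping atoms by sign: P = union of atoms with mu > 0, N = union of the remaining atoms.
  Atoms in P (indices): 1, 2;  atoms in N (indices): 3
  Positive values: 7.33, 4.71
  Negative values: -5.61
Step 2: mu+(X) = mu(P) = sum of positive atom values = 12.04
Step 3: mu-(X) = -mu(N) = sum of |negative atom values| = 5.61
Step 4: |mu|(X) = mu+(X) + mu-(X) = 12.04 + 5.61 = 17.65


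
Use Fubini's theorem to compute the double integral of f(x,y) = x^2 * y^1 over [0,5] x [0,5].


By Fubini's theorem, the double integral factors as a product of single integrals:
Step 1: integral_0^5 x^2 dx = [x^3/3] from 0 to 5
     = 5^3/3 = 41.666667
Step 2: integral_0^5 y^1 dy = [y^2/2] from 0 to 5
     = 5^2/2 = 12.5
Step 3: Double integral = 41.666667 * 12.5 = 520.833333


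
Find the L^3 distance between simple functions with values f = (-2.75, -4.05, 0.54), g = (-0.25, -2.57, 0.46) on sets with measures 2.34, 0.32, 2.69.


Step 1: Compute differences f_i - g_i:
  -2.75 - -0.25 = -2.5
  -4.05 - -2.57 = -1.48
  0.54 - 0.46 = 0.08
Step 2: Compute |diff|^3 * measure for each set:
  |-2.5|^3 * 2.34 = 15.625 * 2.34 = 36.5625
  |-1.48|^3 * 0.32 = 3.241792 * 0.32 = 1.037373
  |0.08|^3 * 2.69 = 5.120000e-04 * 2.69 = 0.001377
Step 3: Sum = 37.601251
Step 4: ||f-g||_3 = (37.601251)^(1/3) = 3.350175


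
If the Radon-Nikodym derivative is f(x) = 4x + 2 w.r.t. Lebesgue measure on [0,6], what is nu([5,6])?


nu(A) = integral_A (dnu/dmu) dmu = integral_5^6 (4x + 2) dx
Step 1: Antiderivative F(x) = (4/2)x^2 + 2x
Step 2: F(6) = (4/2)*6^2 + 2*6 = 72 + 12 = 84
Step 3: F(5) = (4/2)*5^2 + 2*5 = 50 + 10 = 60
Step 4: nu([5,6]) = F(6) - F(5) = 84 - 60 = 24


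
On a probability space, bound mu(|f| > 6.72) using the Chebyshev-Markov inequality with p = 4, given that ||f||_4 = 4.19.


Chebyshev/Markov inequality: mu(|f| > eps) <= (||f||_p / eps)^p
Step 1: ||f||_4 / eps = 4.19 / 6.72 = 0.623512
Step 2: Raise to power p = 4:
  (0.623512)^4 = 0.15114
Step 3: Therefore mu(|f| > 6.72) <= 0.15114


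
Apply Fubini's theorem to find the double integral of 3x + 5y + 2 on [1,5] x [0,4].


By Fubini, integrate in x first, then y.
Step 1: Fix y, integrate over x in [1,5]:
  integral(3x + 5y + 2, x=1..5)
  = 3*(5^2 - 1^2)/2 + (5y + 2)*(5 - 1)
  = 36 + (5y + 2)*4
  = 36 + 20y + 8
  = 44 + 20y
Step 2: Integrate over y in [0,4]:
  integral(44 + 20y, y=0..4)
  = 44*4 + 20*(4^2 - 0^2)/2
  = 176 + 160
  = 336


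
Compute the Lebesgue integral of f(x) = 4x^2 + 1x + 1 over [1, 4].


The Lebesgue integral of a Riemann-integrable function agrees with the Riemann integral.
Antiderivative F(x) = (4/3)x^3 + (1/2)x^2 + 1x
F(4) = (4/3)*4^3 + (1/2)*4^2 + 1*4
     = (4/3)*64 + (1/2)*16 + 1*4
     = 85.333333 + 8 + 4
     = 97.333333
F(1) = 2.833333
Integral = F(4) - F(1) = 97.333333 - 2.833333 = 94.5


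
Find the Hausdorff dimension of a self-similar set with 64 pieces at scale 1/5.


For a self-similar set with N copies scaled by 1/r:
dim_H = log(N)/log(r) = log(64)/log(5)
= 4.158883/1.609438
= 2.584059


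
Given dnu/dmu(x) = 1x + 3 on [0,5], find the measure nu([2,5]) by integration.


nu(A) = integral_A (dnu/dmu) dmu = integral_2^5 (1x + 3) dx
Step 1: Antiderivative F(x) = (1/2)x^2 + 3x
Step 2: F(5) = (1/2)*5^2 + 3*5 = 12.5 + 15 = 27.5
Step 3: F(2) = (1/2)*2^2 + 3*2 = 2 + 6 = 8
Step 4: nu([2,5]) = F(5) - F(2) = 27.5 - 8 = 19.5


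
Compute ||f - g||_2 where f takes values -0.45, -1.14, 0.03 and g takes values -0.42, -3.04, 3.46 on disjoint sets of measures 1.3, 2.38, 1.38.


Step 1: Compute differences f_i - g_i:
  -0.45 - -0.42 = -0.03
  -1.14 - -3.04 = 1.9
  0.03 - 3.46 = -3.43
Step 2: Compute |diff|^2 * measure for each set:
  |-0.03|^2 * 1.3 = 9.000000e-04 * 1.3 = 0.00117
  |1.9|^2 * 2.38 = 3.61 * 2.38 = 8.5918
  |-3.43|^2 * 1.38 = 11.7649 * 1.38 = 16.235562
Step 3: Sum = 24.828532
Step 4: ||f-g||_2 = (24.828532)^(1/2) = 4.982824


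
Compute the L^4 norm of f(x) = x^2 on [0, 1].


Step 1: ||f||_4 = (integral_0^1 |x^2|^4 dx)^(1/4)
     = (integral_0^1 x^8 dx)^(1/4)
Step 2: integral_0^1 x^8 dx = [x^9/(9)] from 0 to 1 = 1^9/9
     = 1/9 = 0.111111
Step 3: ||f||_4 = (0.111111)^(1/4) = 0.57735


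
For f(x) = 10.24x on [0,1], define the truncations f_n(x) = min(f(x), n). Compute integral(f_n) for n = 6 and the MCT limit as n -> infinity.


f(x) = 10.24x on [0,1]; f_n(x) = min(10.24x, n). At n = 6:
Step 1: f(x) reaches 6 at x = 6/10.24 = 0.585938
Step 2: integral(f_6) = integral(10.24x, 0, 0.585938) + integral(6, 0.585938, 1)
       = 10.24*0.585938^2/2 + 6*(1 - 0.585938)
       = 1.757812 + 2.484375
       = 4.242188
Step 3: As n -> infinity, f_n increases to f, so by MCT integral(f_n) -> integral(f) = 10.24/2 = 5.12.
Convergence: integral(f_6) = 4.242188 -> 5.12 as n -> infinity


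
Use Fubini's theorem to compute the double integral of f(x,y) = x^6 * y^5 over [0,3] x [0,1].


By Fubini's theorem, the double integral factors as a product of single integrals:
Step 1: integral_0^3 x^6 dx = [x^7/7] from 0 to 3
     = 3^7/7 = 312.428571
Step 2: integral_0^1 y^5 dy = [y^6/6] from 0 to 1
     = 1^6/6 = 0.166667
Step 3: Double integral = 312.428571 * 0.166667 = 52.071429


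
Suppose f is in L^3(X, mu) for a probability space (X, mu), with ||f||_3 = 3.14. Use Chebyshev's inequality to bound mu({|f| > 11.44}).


Chebyshev/Markov inequality: mu(|f| > eps) <= (||f||_p / eps)^p
Step 1: ||f||_3 / eps = 3.14 / 11.44 = 0.274476
Step 2: Raise to power p = 3:
  (0.274476)^3 = 0.020678
Step 3: Therefore mu(|f| > 11.44) <= 0.020678


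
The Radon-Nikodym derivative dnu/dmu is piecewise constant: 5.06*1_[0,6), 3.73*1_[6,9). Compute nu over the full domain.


Integrate each piece of the Radon-Nikodym derivative:
Step 1: integral_0^6 5.06 dx = 5.06*(6-0) = 5.06*6 = 30.36
Step 2: integral_6^9 3.73 dx = 3.73*(9-6) = 3.73*3 = 11.19
Total: 30.36 + 11.19 = 41.55


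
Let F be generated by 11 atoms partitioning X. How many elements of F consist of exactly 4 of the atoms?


Each element of F is a union of some subset of the 11 atoms.
Elements that are unions of exactly 4 atoms correspond to 4-element subsets of the 11 atoms.
Count = C(11, 4) = 11! / (4! * 7!) = 330.


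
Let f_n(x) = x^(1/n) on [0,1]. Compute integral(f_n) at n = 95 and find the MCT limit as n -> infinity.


At n = 95: f_95(x) = x^(1/95).
Step 1: integral(x^(1/95), 0, 1) = [x^(1/95+1) / (1/95+1)] from 0 to 1
     = 1 / (1/95 + 1) = 1 / ((95+1)/95) = 95/(95+1)
     = 95/96 = 0.989583
Step 2: As n -> infinity, f_n(x) = x^(1/n) -> 1 for x in (0,1], and f_n is increasing in n.
By MCT, lim_n integral(f_n) = integral(lim_n f_n) = integral(1, 0, 1) = 1.
Step 3: Verify convergence: 95/96 = 0.989583 -> 1


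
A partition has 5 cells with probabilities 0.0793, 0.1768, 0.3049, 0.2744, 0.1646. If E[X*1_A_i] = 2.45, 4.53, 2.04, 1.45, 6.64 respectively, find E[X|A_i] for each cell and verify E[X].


For each cell A_i: E[X|A_i] = E[X*1_A_i] / P(A_i)
Step 1: E[X|A_1] = 2.45 / 0.0793 = 30.895334
Step 2: E[X|A_2] = 4.53 / 0.1768 = 25.622172
Step 3: E[X|A_3] = 2.04 / 0.3049 = 6.690718
Step 4: E[X|A_4] = 1.45 / 0.2744 = 5.284257
Step 5: E[X|A_5] = 6.64 / 0.1646 = 40.340219
Verification: E[X] = sum E[X*1_A_i] = 2.45 + 4.53 + 2.04 + 1.45 + 6.64 = 17.11


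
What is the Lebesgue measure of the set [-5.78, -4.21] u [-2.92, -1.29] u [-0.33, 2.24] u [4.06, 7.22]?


For pairwise disjoint intervals, m(union) = sum of lengths.
= (-4.21 - -5.78) + (-1.29 - -2.92) + (2.24 - -0.33) + (7.22 - 4.06)
= 1.57 + 1.63 + 2.57 + 3.16
= 8.93


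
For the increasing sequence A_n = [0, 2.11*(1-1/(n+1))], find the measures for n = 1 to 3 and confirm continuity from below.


By continuity of measure from below: if A_n increases to A, then m(A_n) -> m(A).
Here A = [0, 2.11], so m(A) = 2.11
Step 1: a_1 = 2.11*(1 - 1/2) = 1.055, m(A_1) = 1.055
Step 2: a_2 = 2.11*(1 - 1/3) = 1.4067, m(A_2) = 1.4067
Step 3: a_3 = 2.11*(1 - 1/4) = 1.5825, m(A_3) = 1.5825
Limit: m(A_n) -> m([0,2.11]) = 2.11
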